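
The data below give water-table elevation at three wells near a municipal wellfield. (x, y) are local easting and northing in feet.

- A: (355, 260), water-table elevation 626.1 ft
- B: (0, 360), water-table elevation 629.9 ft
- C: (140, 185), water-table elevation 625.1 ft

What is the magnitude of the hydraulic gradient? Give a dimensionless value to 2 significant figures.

0.025

Three-point gradient (reference A): Δ to B = (-355, 100, +3.8), Δ to C = (-215, -75, -1.0).
∂h/∂x = -0.003844, ∂h/∂y = +0.02435 (det = 48125).
|∇h| = √(-0.003844² + 0.02435²) = 0.02465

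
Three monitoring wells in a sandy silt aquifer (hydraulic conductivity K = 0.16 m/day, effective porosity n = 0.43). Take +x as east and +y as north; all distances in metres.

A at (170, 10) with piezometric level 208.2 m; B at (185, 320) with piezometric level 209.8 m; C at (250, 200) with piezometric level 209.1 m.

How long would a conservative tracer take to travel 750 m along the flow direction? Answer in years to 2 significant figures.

Taking A as reference: B−A = (15, 310, +1.6); C−A = (80, 190, +0.9).
Solve a·Δx + b·Δy = Δh: det = 15·190 − 80·310 = -21950.
∂h/∂x = [(+1.6)·190 − (+0.9)·310] / -21950 = -0.001139
∂h/∂y = [15·(+0.9) − 80·(+1.6)] / -21950 = +0.005216
|∇h| = √(-0.001139² + 0.005216²) = 0.005339
Seepage velocity v = K·i/n = 0.16 × 0.005339 / 0.43 = 0.001987 m/day.
t = 750 / 0.001987 = 3.775e+05 days = 1.03e+03 years.

1000 years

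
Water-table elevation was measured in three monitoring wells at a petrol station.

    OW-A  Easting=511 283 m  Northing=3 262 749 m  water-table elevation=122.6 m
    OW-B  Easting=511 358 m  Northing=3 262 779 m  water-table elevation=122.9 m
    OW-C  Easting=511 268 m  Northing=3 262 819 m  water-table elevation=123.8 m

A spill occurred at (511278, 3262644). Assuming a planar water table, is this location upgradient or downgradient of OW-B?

downgradient

Taking OW-A as reference: OW-B−OW-A = (75, 30, +0.3); OW-C−OW-A = (-15, 70, +1.2).
Determinant of the coordinate differences = 75·70 − (-15)·30 = 5700.
∂h/∂x = [(+0.3)·70 − (+1.2)·30] / 5700 = -0.002632
∂h/∂y = [75·(+1.2) − (-15)·(+0.3)] / 5700 = +0.01658
Head at (511278, 3262644) = 122.6 + (-0.002632)·(-5) + (+0.01658)·(-105) = 120.87 m.
That is lower than the 122.9 m at OW-B, so the point is downgradient.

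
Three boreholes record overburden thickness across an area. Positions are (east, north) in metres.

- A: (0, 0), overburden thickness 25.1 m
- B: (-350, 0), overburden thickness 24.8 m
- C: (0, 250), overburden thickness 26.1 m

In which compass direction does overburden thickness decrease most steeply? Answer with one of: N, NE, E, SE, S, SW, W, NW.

∂d/∂x = (24.8 − 25.1) / (-350 − 0) = +0.0008571
∂d/∂y = (26.1 − 25.1) / (250 − 0) = +0.004000
Steepest decrease is along −∇f = (-0.0008571 E, -0.004000 N) → south.

S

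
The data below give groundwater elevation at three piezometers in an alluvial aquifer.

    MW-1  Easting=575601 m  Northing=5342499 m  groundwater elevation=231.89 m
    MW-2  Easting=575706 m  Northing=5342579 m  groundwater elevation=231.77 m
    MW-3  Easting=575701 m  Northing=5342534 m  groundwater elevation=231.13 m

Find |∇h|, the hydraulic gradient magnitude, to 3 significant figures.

Taking MW-1 as reference: MW-2−MW-1 = (105, 80, -0.12); MW-3−MW-1 = (100, 35, -0.76).
Determinant of the coordinate differences = 105·35 − 100·80 = -4325.
∂h/∂x = [(-0.12)·35 − (-0.76)·80] / -4325 = -0.01309
∂h/∂y = [105·(-0.76) − 100·(-0.12)] / -4325 = +0.01568
|∇h| = √(-0.01309² + 0.01568²) = 0.02043

0.0204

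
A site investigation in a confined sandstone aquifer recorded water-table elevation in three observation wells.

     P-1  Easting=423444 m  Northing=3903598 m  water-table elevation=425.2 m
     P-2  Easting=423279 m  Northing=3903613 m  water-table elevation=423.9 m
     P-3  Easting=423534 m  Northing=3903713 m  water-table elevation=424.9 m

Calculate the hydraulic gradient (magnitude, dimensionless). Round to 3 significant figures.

With h = a·x + b·y + c and P-1 as origin, the differences give:
  (-165)·a + 15·b = -1.3
  90·a + 115·b = -0.3
Eliminate b (×115 and ×15, subtract): -20325·a = -145.00 → a = ∂h/∂x = +0.007134
Back-substitute: b = ∂h/∂y = -0.008192.
|∇h| = √(0.007134² + -0.008192²) = 0.01086

0.0109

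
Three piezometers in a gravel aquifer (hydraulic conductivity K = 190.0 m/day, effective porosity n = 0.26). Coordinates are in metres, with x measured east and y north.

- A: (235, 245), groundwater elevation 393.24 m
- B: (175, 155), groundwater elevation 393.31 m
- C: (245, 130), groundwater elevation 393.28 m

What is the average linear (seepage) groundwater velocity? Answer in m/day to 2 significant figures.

0.51 m/day

Differences from A: to B (Δx, Δy, Δh) = (-60, -90, +0.07); to C = (10, -115, +0.04).
Solve a·Δx + b·Δy = Δh: det = (-60)·(-115) − 10·(-90) = 7800.
∂h/∂x = [(+0.07)·(-115) − (+0.04)·(-90)] / 7800 = -0.0005705
∂h/∂y = [(-60)·(+0.04) − 10·(+0.07)] / 7800 = -0.0003974
|∇h| = √(-0.0005705² + -0.0003974²) = 0.0006953
Seepage velocity v = K·i/n = 190.0 × 0.0006953 / 0.26 = 0.5081 m/day.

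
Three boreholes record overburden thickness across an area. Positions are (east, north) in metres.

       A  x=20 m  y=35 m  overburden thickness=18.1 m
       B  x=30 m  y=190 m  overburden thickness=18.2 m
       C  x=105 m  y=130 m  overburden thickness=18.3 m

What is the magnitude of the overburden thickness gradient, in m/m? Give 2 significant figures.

Differences from A: to B (Δx, Δy, Δh) = (10, 155, +0.1); to C = (85, 95, +0.2).
Determinant of the coordinate differences = 10·95 − 85·155 = -12225.
∂d/∂x = [(+0.1)·95 − (+0.2)·155] / -12225 = +0.001759
∂d/∂y = [10·(+0.2) − 85·(+0.1)] / -12225 = +0.0005317
|∇f| = √(0.001759² + 0.0005317²) = 0.001838 m/m

0.0018 m/m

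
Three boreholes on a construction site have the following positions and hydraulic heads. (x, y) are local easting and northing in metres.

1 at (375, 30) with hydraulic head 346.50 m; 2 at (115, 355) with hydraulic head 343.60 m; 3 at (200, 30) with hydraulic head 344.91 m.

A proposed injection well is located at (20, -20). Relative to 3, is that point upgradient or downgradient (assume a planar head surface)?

downgradient

Taking 1 as reference: 2−1 = (-260, 325, -2.90); 3−1 = (-175, 0, -1.59).
Solve a·Δx + b·Δy = Δh: det = (-260)·0 − (-175)·325 = 56875.
∂h/∂x = [(-2.90)·0 − (-1.59)·325] / 56875 = +0.009086
∂h/∂y = [(-260)·(-1.59) − (-175)·(-2.90)] / 56875 = -0.001655
Head at (20, -20) = 346.50 + (+0.009086)·(-355) + (-0.001655)·(-50) = 343.36 m.
That is lower than the 344.91 m at 3, so the point is downgradient.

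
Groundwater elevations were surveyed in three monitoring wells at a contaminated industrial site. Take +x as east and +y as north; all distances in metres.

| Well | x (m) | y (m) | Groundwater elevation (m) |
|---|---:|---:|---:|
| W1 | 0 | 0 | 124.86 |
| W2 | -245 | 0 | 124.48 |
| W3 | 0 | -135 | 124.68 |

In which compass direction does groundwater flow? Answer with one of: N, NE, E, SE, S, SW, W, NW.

∂h/∂x = (124.48 − 124.86) / (-245 − 0) = +0.001551
∂h/∂y = (124.68 − 124.86) / (-135 − 0) = +0.001333
Flow = −∇h = (-0.001551 east, -0.001333 north), which points southwest.

SW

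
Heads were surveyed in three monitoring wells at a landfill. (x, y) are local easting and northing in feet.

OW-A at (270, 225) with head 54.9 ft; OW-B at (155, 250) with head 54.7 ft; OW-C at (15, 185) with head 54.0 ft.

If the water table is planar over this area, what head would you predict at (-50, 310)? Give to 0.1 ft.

54.4 ft

Three-point gradient (reference OW-A): Δ to OW-B = (-115, 25, -0.2), Δ to OW-C = (-255, -40, -0.9).
∂h/∂x = +0.002779, ∂h/∂y = +0.004784 (det = 10975).
h(-50, 310) = 54.9 + (+0.002779)·(-320) + (+0.004784)·(85) = 54.9 -0.889 +0.407 = 54.417 ft.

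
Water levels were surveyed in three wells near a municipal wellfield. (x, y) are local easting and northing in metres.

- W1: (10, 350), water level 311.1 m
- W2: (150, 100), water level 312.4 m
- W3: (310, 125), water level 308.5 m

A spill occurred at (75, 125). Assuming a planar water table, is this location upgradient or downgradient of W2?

upgradient

Three-point gradient (reference W1): Δ to W2 = (140, -250, +1.3), Δ to W3 = (300, -225, -2.6).
∂h/∂x = -0.02167, ∂h/∂y = -0.01733 (det = 43500).
Head at (75, 125) = 311.1 + (-0.02167)·(65) + (-0.01733)·(-225) = 313.59 m.
That is higher than the 312.4 m at W2, so the point is upgradient.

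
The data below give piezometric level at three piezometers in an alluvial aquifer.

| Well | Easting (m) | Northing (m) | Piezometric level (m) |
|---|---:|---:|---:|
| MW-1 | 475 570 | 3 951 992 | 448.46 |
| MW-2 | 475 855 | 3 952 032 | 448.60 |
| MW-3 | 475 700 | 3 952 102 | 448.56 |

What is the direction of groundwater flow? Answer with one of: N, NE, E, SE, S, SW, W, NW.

Taking MW-1 as reference: MW-2−MW-1 = (285, 40, +0.14); MW-3−MW-1 = (130, 110, +0.10).
Determinant of the coordinate differences = 285·110 − 130·40 = 26150.
∂h/∂x = [(+0.14)·110 − (+0.10)·40] / 26150 = +0.0004359
∂h/∂y = [285·(+0.10) − 130·(+0.14)] / 26150 = +0.0003939
Flow = −∇h = (-0.0004359 east, -0.0003939 north), which points southwest.

SW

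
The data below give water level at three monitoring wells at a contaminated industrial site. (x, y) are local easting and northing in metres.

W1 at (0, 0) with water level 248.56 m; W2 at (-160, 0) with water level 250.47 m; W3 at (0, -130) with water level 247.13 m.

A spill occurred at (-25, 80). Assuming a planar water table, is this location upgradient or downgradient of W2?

∂h/∂x = (250.47 − 248.56) / (-160 − 0) = -0.01194
∂h/∂y = (247.13 − 248.56) / (-130 − 0) = +0.01100
Head at (-25, 80) = 248.56 + (-0.01194)·(-25) + (+0.01100)·(80) = 249.74 m.
That is lower than the 250.47 m at W2, so the point is downgradient.

downgradient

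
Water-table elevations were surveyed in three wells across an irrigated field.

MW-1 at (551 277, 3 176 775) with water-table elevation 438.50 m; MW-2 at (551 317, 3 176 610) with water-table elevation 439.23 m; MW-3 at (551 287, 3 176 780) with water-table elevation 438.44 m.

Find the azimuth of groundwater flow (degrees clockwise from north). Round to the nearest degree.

033°

Differences from MW-1: to MW-2 (Δx, Δy, Δh) = (40, -165, +0.73); to MW-3 = (10, 5, -0.06).
Solve a·Δx + b·Δy = Δh: det = 40·5 − 10·(-165) = 1850.
∂h/∂x = [(+0.73)·5 − (-0.06)·(-165)] / 1850 = -0.003378
∂h/∂y = [40·(-0.06) − 10·(+0.73)] / 1850 = -0.005243
Flow direction (−∇h) has components (+0.003378 E, +0.005243 N).
Azimuth = atan2(E, N) = atan2(+0.003378, +0.005243) = 32.8° ≈ 033°.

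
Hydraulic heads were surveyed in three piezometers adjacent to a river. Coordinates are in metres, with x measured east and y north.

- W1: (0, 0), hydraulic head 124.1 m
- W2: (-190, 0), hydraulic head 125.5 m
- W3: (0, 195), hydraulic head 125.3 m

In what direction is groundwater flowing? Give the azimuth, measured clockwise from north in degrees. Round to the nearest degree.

130°

∂h/∂x = (125.5 − 124.1) / (-190 − 0) = -0.007368
∂h/∂y = (125.3 − 124.1) / (195 − 0) = +0.006154
Flow direction (−∇h) has components (+0.007368 E, -0.006154 N).
Azimuth = atan2(E, N) = atan2(+0.007368, -0.006154) = 129.9° ≈ 130°.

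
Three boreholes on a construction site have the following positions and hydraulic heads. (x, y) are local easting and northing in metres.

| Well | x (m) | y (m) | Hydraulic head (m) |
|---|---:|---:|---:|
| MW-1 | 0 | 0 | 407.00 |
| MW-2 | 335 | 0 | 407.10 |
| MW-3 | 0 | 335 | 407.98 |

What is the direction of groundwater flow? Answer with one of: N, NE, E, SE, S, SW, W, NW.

∂h/∂x = (407.10 − 407.00) / (335 − 0) = +0.0002985
∂h/∂y = (407.98 − 407.00) / (335 − 0) = +0.002925
Flow = −∇h = (-0.0002985 east, -0.002925 north), which points south.

S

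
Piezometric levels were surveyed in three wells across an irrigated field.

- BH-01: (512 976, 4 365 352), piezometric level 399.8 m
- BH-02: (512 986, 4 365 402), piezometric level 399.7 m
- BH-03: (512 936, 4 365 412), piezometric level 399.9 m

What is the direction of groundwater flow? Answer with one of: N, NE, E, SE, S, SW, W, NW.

E

Differences from BH-01: to BH-02 (Δx, Δy, Δh) = (10, 50, -0.1); to BH-03 = (-40, 60, +0.1).
Solve a·Δx + b·Δy = Δh: det = 10·60 − (-40)·50 = 2600.
∂h/∂x = [(-0.1)·60 − (+0.1)·50] / 2600 = -0.004231
∂h/∂y = [10·(+0.1) − (-40)·(-0.1)] / 2600 = -0.001154
Flow = −∇h = (+0.004231 east, +0.001154 north), which points east.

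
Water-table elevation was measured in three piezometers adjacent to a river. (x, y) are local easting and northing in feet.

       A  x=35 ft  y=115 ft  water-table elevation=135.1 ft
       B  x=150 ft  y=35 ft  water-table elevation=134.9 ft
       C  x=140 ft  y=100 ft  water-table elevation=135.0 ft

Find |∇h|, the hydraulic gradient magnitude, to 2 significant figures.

0.0016

Three-point gradient (reference A): Δ to B = (115, -80, -0.2), Δ to C = (105, -15, -0.1).
∂h/∂x = -0.0007491, ∂h/∂y = +0.001423 (det = 6675).
|∇h| = √(-0.0007491² + 0.001423²) = 0.001608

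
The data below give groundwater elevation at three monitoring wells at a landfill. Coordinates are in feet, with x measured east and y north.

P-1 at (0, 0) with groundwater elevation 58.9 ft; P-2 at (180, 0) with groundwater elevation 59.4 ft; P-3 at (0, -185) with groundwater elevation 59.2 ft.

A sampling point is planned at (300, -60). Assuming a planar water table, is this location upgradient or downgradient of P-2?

∂h/∂x = (59.4 − 58.9) / (180 − 0) = +0.002778
∂h/∂y = (59.2 − 58.9) / (-185 − 0) = -0.001622
Head at (300, -60) = 58.9 + (+0.002778)·(300) + (-0.001622)·(-60) = 59.83 ft.
That is higher than the 59.4 ft at P-2, so the point is upgradient.

upgradient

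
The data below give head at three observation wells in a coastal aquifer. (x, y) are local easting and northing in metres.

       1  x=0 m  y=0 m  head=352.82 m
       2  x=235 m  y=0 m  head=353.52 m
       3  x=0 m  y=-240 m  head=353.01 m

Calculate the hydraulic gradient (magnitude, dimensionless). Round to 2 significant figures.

0.0031

∂h/∂x = (353.52 − 352.82) / (235 − 0) = +0.002979
∂h/∂y = (353.01 − 352.82) / (-240 − 0) = -0.0007917
|∇h| = √(0.002979² + -0.0007917²) = 0.003082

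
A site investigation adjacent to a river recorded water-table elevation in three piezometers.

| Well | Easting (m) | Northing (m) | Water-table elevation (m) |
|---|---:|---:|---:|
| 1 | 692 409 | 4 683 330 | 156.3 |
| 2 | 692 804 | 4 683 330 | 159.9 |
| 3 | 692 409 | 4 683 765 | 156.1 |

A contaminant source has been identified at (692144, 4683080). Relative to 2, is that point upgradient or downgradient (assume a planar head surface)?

∂h/∂x = (159.9 − 156.3) / (692804 − 692409) = +0.009114
∂h/∂y = (156.1 − 156.3) / (4683765 − 4683330) = -0.0004598
Head at (692144, 4683080) = 156.3 + (+0.009114)·(-265) + (-0.0004598)·(-250) = 154.00 m.
That is lower than the 159.9 m at 2, so the point is downgradient.

downgradient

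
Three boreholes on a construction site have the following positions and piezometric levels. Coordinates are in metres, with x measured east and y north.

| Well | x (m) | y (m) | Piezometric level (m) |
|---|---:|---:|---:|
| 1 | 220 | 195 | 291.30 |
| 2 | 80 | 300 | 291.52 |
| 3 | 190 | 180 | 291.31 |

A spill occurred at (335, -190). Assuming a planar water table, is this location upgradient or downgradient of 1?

Taking 1 as reference: 2−1 = (-140, 105, +0.22); 3−1 = (-30, -15, +0.01).
Determinant of the coordinate differences = (-140)·(-15) − (-30)·105 = 5250.
∂h/∂x = [(+0.22)·(-15) − (+0.01)·105] / 5250 = -0.0008286
∂h/∂y = [(-140)·(+0.01) − (-30)·(+0.22)] / 5250 = +0.0009905
Head at (335, -190) = 291.30 + (-0.0008286)·(115) + (+0.0009905)·(-385) = 290.82 m.
That is lower than the 291.30 m at 1, so the point is downgradient.

downgradient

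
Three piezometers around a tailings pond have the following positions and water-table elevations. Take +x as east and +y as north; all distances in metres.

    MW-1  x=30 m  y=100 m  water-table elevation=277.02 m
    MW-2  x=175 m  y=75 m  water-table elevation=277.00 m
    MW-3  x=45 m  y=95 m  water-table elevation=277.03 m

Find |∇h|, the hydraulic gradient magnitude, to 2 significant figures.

With h = a·x + b·y + c and MW-1 as origin, the differences give:
  145·a + (-25)·b = -0.02
  15·a + (-5)·b = +0.01
Eliminate b (×(-5) and ×(-25), subtract): -350·a = 0.350 → a = ∂h/∂x = -0.0010000
Back-substitute: b = ∂h/∂y = -0.005000.
|∇h| = √(-0.0010000² + -0.005000²) = 0.005099

0.0051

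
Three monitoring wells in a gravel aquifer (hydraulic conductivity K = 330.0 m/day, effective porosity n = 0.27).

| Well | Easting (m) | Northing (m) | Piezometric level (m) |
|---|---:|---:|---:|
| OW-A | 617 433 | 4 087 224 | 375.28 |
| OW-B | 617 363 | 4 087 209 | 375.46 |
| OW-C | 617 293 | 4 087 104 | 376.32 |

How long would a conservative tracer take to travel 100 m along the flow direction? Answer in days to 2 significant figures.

Differences from OW-A: to OW-B (Δx, Δy, Δh) = (-70, -15, +0.18); to OW-C = (-140, -120, +1.04).
Solve a·Δx + b·Δy = Δh: det = (-70)·(-120) − (-140)·(-15) = 6300.
∂h/∂x = [(+0.18)·(-120) − (+1.04)·(-15)] / 6300 = -0.0009524
∂h/∂y = [(-70)·(+1.04) − (-140)·(+0.18)] / 6300 = -0.007556
|∇h| = √(-0.0009524² + -0.007556²) = 0.007616
Seepage velocity v = K·i/n = 330.0 × 0.007616 / 0.27 = 9.308 m/day.
t = 100 / 9.308 = 10.74 days.

11 days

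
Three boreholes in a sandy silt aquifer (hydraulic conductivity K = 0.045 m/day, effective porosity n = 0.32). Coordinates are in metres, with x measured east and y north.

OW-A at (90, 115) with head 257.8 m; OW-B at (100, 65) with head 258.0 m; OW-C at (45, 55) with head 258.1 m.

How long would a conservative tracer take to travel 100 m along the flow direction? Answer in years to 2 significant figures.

Taking OW-A as reference: OW-B−OW-A = (10, -50, +0.2); OW-C−OW-A = (-45, -60, +0.3).
Solve a·Δx + b·Δy = Δh: det = 10·(-60) − (-45)·(-50) = -2850.
∂h/∂x = [(+0.2)·(-60) − (+0.3)·(-50)] / -2850 = -0.001053
∂h/∂y = [10·(+0.3) − (-45)·(+0.2)] / -2850 = -0.004211
|∇h| = √(-0.001053² + -0.004211²) = 0.004341
Seepage velocity v = K·i/n = 0.045 × 0.004341 / 0.32 = 0.0006105 m/day.
t = 100 / 0.0006105 = 1.638e+05 days = 448 years.

450 years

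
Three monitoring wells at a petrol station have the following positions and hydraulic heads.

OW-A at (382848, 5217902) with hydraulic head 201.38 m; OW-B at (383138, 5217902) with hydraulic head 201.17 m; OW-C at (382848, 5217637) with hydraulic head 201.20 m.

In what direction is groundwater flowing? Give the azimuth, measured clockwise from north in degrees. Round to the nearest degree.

133°

∂h/∂x = (201.17 − 201.38) / (383138 − 382848) = -0.0007241
∂h/∂y = (201.20 − 201.38) / (5217637 − 5217902) = +0.0006792
Flow direction (−∇h) has components (+0.0007241 E, -0.0006792 N).
Azimuth = atan2(E, N) = atan2(+0.0007241, -0.0006792) = 133.2° ≈ 133°.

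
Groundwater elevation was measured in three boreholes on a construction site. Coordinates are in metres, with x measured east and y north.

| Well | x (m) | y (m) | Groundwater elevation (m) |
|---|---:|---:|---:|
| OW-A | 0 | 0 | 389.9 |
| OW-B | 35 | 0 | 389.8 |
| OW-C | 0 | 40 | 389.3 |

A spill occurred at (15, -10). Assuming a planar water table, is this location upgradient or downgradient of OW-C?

upgradient

∂h/∂x = (389.8 − 389.9) / (35 − 0) = -0.002857
∂h/∂y = (389.3 − 389.9) / (40 − 0) = -0.01500
Head at (15, -10) = 389.9 + (-0.002857)·(15) + (-0.01500)·(-10) = 390.01 m.
That is higher than the 389.3 m at OW-C, so the point is upgradient.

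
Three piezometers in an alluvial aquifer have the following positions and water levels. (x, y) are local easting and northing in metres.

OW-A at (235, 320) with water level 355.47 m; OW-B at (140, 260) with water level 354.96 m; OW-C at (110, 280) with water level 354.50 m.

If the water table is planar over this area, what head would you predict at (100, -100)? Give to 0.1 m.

Taking OW-A as reference: OW-B−OW-A = (-95, -60, -0.51); OW-C−OW-A = (-125, -40, -0.97).
Determinant of the coordinate differences = (-95)·(-40) − (-125)·(-60) = -3700.
∂h/∂x = [(-0.51)·(-40) − (-0.97)·(-60)] / -3700 = +0.01022
∂h/∂y = [(-95)·(-0.97) − (-125)·(-0.51)] / -3700 = -0.007676
h(100, -100) = 355.47 + (+0.01022)·(-135) + (-0.007676)·(-420) = 355.47 -1.379 +3.224 = 357.315 m.

357.3 m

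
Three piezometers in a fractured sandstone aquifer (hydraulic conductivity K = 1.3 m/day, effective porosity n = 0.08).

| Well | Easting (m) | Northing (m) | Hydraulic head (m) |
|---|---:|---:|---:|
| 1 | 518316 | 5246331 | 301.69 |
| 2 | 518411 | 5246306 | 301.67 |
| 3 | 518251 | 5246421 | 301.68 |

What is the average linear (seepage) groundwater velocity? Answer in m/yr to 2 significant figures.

2.6 m/yr

Differences from 1: to 2 (Δx, Δy, Δh) = (95, -25, -0.02); to 3 = (-65, 90, -0.01).
Solve a·Δx + b·Δy = Δh: det = 95·90 − (-65)·(-25) = 6925.
∂h/∂x = [(-0.02)·90 − (-0.01)·(-25)] / 6925 = -0.0002960
∂h/∂y = [95·(-0.01) − (-65)·(-0.02)] / 6925 = -0.0003249
|∇h| = √(-0.0002960² + -0.0003249²) = 0.0004395
Seepage velocity v = K·i/n = 1.3 × 0.0004395 / 0.08 = 0.007142 m/day = 2.609 m/yr.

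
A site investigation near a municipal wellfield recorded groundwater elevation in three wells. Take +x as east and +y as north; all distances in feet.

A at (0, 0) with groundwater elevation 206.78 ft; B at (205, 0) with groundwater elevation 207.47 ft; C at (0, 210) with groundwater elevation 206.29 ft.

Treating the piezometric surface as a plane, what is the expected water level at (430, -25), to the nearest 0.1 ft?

208.3 ft

∂h/∂x = (207.47 − 206.78) / (205 − 0) = +0.003366
∂h/∂y = (206.29 − 206.78) / (210 − 0) = -0.002333
h(430, -25) = 206.78 + (+0.003366)·(430) + (-0.002333)·(-25) = 206.78 +1.447 +0.058 = 208.286 ft.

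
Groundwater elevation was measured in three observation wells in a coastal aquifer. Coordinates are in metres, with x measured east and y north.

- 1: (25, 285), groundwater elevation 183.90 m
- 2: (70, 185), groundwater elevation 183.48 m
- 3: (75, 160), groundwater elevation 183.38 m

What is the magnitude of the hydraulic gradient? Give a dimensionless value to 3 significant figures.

0.00392

Differences from 1: to 2 (Δx, Δy, Δh) = (45, -100, -0.42); to 3 = (50, -125, -0.52).
Determinant of the coordinate differences = 45·(-125) − 50·(-100) = -625.
∂h/∂x = [(-0.42)·(-125) − (-0.52)·(-100)] / -625 = -0.0008000
∂h/∂y = [45·(-0.52) − 50·(-0.42)] / -625 = +0.003840
|∇h| = √(-0.0008000² + 0.003840²) = 0.003922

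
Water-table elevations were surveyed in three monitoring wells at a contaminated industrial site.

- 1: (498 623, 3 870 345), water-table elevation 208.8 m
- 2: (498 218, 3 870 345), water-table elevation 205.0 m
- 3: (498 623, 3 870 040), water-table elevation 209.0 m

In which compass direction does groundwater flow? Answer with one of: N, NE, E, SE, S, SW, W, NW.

∂h/∂x = (205.0 − 208.8) / (498218 − 498623) = +0.009383
∂h/∂y = (209.0 − 208.8) / (3870040 − 3870345) = -0.0006557
Flow = −∇h = (-0.009383 east, +0.0006557 north), which points west.

W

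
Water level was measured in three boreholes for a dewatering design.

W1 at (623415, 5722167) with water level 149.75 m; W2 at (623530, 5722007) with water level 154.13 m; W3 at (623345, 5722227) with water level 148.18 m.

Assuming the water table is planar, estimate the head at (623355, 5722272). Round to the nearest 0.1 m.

146.8 m

Differences from W1: to W2 (Δx, Δy, Δh) = (115, -160, +4.38); to W3 = (-70, 60, -1.57).
Solve a·Δx + b·Δy = Δh: det = 115·60 − (-70)·(-160) = -4300.
∂h/∂x = [(+4.38)·60 − (-1.57)·(-160)] / -4300 = -0.002698
∂h/∂y = [115·(-1.57) − (-70)·(+4.38)] / -4300 = -0.02931
h(623355, 5722272) = 149.75 + (-0.002698)·(-60) + (-0.02931)·(105) = 149.75 +0.162 -3.078 = 146.834 m.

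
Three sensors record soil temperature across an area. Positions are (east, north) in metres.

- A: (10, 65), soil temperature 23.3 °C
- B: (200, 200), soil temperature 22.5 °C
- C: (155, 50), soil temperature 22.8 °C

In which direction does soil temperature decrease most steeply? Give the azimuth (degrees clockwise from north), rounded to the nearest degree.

075°

Taking A as reference: B−A = (190, 135, -0.8); C−A = (145, -15, -0.5).
Solve a·Δx + b·Δy = ΔT: det = 190·(-15) − 145·135 = -22425.
∂T/∂x = [(-0.8)·(-15) − (-0.5)·135] / -22425 = -0.003545
∂T/∂y = [190·(-0.5) − 145·(-0.8)] / -22425 = -0.0009365
Steepest decrease is along −∇f: components (+0.003545 E, +0.0009365 N).
Azimuth = atan2(+0.003545, +0.0009365) = 75.2° ≈ 075°.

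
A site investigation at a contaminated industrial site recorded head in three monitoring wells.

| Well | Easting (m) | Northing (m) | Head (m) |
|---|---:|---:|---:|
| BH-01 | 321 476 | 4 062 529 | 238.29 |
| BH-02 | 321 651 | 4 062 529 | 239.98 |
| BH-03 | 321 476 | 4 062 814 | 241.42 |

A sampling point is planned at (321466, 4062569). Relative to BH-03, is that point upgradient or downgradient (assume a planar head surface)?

∂h/∂x = (239.98 − 238.29) / (321651 − 321476) = +0.009657
∂h/∂y = (241.42 − 238.29) / (4062814 − 4062529) = +0.01098
Head at (321466, 4062569) = 238.29 + (+0.009657)·(-10) + (+0.01098)·(40) = 238.63 m.
That is lower than the 241.42 m at BH-03, so the point is downgradient.

downgradient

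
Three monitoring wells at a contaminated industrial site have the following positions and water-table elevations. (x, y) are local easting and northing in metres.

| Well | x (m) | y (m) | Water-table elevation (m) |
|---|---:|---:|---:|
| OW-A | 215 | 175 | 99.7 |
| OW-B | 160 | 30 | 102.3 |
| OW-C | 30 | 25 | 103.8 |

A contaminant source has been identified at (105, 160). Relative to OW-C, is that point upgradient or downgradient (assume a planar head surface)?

downgradient

Three-point gradient (reference OW-A): Δ to OW-B = (-55, -145, +2.6), Δ to OW-C = (-185, -150, +4.1).
∂h/∂x = -0.01101, ∂h/∂y = -0.01376 (det = -18575).
Head at (105, 160) = 99.7 + (-0.01101)·(-110) + (-0.01376)·(-15) = 101.12 m.
That is lower than the 103.8 m at OW-C, so the point is downgradient.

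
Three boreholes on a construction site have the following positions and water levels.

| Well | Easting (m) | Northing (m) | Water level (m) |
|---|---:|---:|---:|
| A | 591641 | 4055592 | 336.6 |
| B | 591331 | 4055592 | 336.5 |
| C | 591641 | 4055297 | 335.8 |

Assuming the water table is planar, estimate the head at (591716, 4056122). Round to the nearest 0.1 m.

∂h/∂x = (336.5 − 336.6) / (591331 − 591641) = +0.0003226
∂h/∂y = (335.8 − 336.6) / (4055297 − 4055592) = +0.002712
h(591716, 4056122) = 336.6 + (+0.0003226)·(75) + (+0.002712)·(530) = 336.6 +0.024 +1.437 = 338.061 m.

338.1 m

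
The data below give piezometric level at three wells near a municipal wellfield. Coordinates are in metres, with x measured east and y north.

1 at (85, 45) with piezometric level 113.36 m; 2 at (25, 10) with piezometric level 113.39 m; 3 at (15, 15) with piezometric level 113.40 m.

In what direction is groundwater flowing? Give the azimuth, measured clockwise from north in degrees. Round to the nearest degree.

With h = a·x + b·y + c and 1 as origin, the differences give:
  (-60)·a + (-35)·b = +0.03
  (-70)·a + (-30)·b = +0.04
Eliminate b (×(-30) and ×(-35), subtract): -650·a = 0.500 → a = ∂h/∂x = -0.0007692
Back-substitute: b = ∂h/∂y = +0.0004615.
Flow direction (−∇h) has components (+0.0007692 E, -0.0004615 N).
Azimuth = atan2(E, N) = atan2(+0.0007692, -0.0004615) = 121.0° ≈ 121°.

121°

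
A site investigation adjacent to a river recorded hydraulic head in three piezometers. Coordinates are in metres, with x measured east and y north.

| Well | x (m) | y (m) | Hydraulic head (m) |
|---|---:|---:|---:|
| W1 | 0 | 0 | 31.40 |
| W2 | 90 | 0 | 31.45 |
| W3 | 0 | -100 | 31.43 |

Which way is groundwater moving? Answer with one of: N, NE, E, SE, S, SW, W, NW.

∂h/∂x = (31.45 − 31.40) / (90 − 0) = +0.0005556
∂h/∂y = (31.43 − 31.40) / (-100 − 0) = -0.0003000
Flow = −∇h = (-0.0005556 east, +0.0003000 north), which points northwest.

NW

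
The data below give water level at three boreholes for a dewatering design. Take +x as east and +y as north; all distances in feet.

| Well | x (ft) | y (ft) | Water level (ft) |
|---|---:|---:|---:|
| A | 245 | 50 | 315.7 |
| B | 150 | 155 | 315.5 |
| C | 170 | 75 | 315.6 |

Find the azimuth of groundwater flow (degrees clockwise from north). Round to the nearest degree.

Taking A as reference: B−A = (-95, 105, -0.2); C−A = (-75, 25, -0.1).
Solve a·Δx + b·Δy = Δh: det = (-95)·25 − (-75)·105 = 5500.
∂h/∂x = [(-0.2)·25 − (-0.1)·105] / 5500 = +0.0010000
∂h/∂y = [(-95)·(-0.1) − (-75)·(-0.2)] / 5500 = -0.001000
Flow direction (−∇h) has components (-0.0010000 E, +0.001000 N).
Azimuth = atan2(E, N) = atan2(-0.0010000, +0.001000) = 315.0° ≈ 315°.

315°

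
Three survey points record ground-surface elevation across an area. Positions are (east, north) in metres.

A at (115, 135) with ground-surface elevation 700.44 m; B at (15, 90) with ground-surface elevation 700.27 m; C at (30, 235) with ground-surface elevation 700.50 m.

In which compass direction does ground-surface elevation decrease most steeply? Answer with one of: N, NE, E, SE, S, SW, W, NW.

SW

With z = a·x + b·y + c and A as origin, the differences give:
  (-100)·a + (-45)·b = -0.17
  (-85)·a + 100·b = +0.06
Eliminate b (×100 and ×(-45), subtract): -13825·a = -14.300 → a = ∂z/∂x = +0.001034
Back-substitute: b = ∂z/∂y = +0.001479.
Steepest decrease is along −∇f = (-0.001034 E, -0.001479 N) → southwest.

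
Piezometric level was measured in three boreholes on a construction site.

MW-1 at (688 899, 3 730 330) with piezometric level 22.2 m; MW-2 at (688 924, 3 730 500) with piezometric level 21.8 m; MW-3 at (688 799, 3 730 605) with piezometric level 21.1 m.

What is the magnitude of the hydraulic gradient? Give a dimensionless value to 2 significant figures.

Differences from MW-1: to MW-2 (Δx, Δy, Δh) = (25, 170, -0.4); to MW-3 = (-100, 275, -1.1).
Solve a·Δx + b·Δy = Δh: det = 25·275 − (-100)·170 = 23875.
∂h/∂x = [(-0.4)·275 − (-1.1)·170] / 23875 = +0.003225
∂h/∂y = [25·(-1.1) − (-100)·(-0.4)] / 23875 = -0.002827
|∇h| = √(0.003225² + -0.002827²) = 0.004289

0.0043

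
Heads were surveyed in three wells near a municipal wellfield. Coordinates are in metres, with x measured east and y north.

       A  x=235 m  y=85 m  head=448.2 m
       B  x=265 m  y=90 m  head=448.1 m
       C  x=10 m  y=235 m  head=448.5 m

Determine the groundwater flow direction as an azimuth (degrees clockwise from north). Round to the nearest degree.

051°

Taking A as reference: B−A = (30, 5, -0.1); C−A = (-225, 150, +0.3).
Solve a·Δx + b·Δy = Δh: det = 30·150 − (-225)·5 = 5625.
∂h/∂x = [(-0.1)·150 − (+0.3)·5] / 5625 = -0.002933
∂h/∂y = [30·(+0.3) − (-225)·(-0.1)] / 5625 = -0.002400
Flow direction (−∇h) has components (+0.002933 E, +0.002400 N).
Azimuth = atan2(E, N) = atan2(+0.002933, +0.002400) = 50.7° ≈ 051°.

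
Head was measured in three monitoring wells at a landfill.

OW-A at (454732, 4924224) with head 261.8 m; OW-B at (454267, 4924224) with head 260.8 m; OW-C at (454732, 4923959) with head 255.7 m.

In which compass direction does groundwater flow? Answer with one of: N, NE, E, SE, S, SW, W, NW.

∂h/∂x = (260.8 − 261.8) / (454267 − 454732) = +0.002151
∂h/∂y = (255.7 − 261.8) / (4923959 − 4924224) = +0.02302
Flow = −∇h = (-0.002151 east, -0.02302 north), which points south.

S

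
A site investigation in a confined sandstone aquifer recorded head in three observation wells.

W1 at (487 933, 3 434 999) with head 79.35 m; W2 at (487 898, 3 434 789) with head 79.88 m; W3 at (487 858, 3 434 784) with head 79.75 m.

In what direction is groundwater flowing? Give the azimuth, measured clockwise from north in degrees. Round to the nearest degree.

Differences from W1: to W2 (Δx, Δy, Δh) = (-35, -210, +0.53); to W3 = (-75, -215, +0.40).
Determinant of the coordinate differences = (-35)·(-215) − (-75)·(-210) = -8225.
∂h/∂x = [(+0.53)·(-215) − (+0.40)·(-210)] / -8225 = +0.003641
∂h/∂y = [(-35)·(+0.40) − (-75)·(+0.53)] / -8225 = -0.003131
Flow direction (−∇h) has components (-0.003641 E, +0.003131 N).
Azimuth = atan2(E, N) = atan2(-0.003641, +0.003131) = 310.7° ≈ 311°.

311°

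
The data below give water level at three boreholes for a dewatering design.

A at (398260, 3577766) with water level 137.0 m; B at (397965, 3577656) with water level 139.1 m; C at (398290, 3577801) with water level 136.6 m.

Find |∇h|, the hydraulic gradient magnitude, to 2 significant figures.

0.0089

With h = a·x + b·y + c and A as origin, the differences give:
  (-295)·a + (-110)·b = +2.1
  30·a + 35·b = -0.4
Eliminate b (×35 and ×(-110), subtract): -7025·a = 29.50 → a = ∂h/∂x = -0.004199
Back-substitute: b = ∂h/∂y = -0.007829.
|∇h| = √(-0.004199² + -0.007829²) = 0.008884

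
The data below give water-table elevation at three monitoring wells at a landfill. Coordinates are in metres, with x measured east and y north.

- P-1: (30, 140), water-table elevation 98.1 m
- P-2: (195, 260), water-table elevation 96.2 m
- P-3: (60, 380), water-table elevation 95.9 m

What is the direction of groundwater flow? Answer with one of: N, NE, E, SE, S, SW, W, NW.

NE

With h = a·x + b·y + c and P-1 as origin, the differences give:
  165·a + 120·b = -1.9
  30·a + 240·b = -2.2
Eliminate b (×240 and ×120, subtract): 36000·a = -192.00 → a = ∂h/∂x = -0.005333
Back-substitute: b = ∂h/∂y = -0.008500.
Flow = −∇h = (+0.005333 east, +0.008500 north), which points northeast.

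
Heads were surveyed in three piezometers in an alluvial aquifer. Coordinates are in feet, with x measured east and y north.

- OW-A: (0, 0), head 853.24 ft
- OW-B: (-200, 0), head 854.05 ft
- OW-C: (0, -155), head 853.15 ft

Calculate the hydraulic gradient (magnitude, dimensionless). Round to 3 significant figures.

∂h/∂x = (854.05 − 853.24) / (-200 − 0) = -0.004050
∂h/∂y = (853.15 − 853.24) / (-155 − 0) = +0.0005806
|∇h| = √(-0.004050² + 0.0005806²) = 0.004091

0.00409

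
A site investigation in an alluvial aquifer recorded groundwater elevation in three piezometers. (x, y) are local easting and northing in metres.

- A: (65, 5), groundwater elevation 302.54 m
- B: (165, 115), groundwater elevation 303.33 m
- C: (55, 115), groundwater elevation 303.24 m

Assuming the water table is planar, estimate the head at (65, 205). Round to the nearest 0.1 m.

Differences from A: to B (Δx, Δy, Δh) = (100, 110, +0.79); to C = (-10, 110, +0.70).
Solve a·Δx + b·Δy = Δh: det = 100·110 − (-10)·110 = 12100.
∂h/∂x = [(+0.79)·110 − (+0.70)·110] / 12100 = +0.0008182
∂h/∂y = [100·(+0.70) − (-10)·(+0.79)] / 12100 = +0.006438
h(65, 205) = 302.54 + (+0.0008182)·(0) + (+0.006438)·(200) = 302.54 +0.000 +1.288 = 303.828 m.

303.8 m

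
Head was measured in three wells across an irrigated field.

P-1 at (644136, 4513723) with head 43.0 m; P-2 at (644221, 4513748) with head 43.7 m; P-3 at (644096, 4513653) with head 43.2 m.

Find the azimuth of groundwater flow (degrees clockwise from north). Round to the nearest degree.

310°

Taking P-1 as reference: P-2−P-1 = (85, 25, +0.7); P-3−P-1 = (-40, -70, +0.2).
Determinant of the coordinate differences = 85·(-70) − (-40)·25 = -4950.
∂h/∂x = [(+0.7)·(-70) − (+0.2)·25] / -4950 = +0.01091
∂h/∂y = [85·(+0.2) − (-40)·(+0.7)] / -4950 = -0.009091
Flow direction (−∇h) has components (-0.01091 E, +0.009091 N).
Azimuth = atan2(E, N) = atan2(-0.01091, +0.009091) = 309.8° ≈ 310°.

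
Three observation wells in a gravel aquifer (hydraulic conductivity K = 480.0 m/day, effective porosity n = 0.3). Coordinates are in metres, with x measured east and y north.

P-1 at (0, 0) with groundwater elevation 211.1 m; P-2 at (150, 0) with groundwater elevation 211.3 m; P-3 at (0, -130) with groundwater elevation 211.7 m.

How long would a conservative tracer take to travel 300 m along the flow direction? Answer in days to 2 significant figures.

∂h/∂x = (211.3 − 211.1) / (150 − 0) = +0.001333
∂h/∂y = (211.7 − 211.1) / (-130 − 0) = -0.004615
|∇h| = √(0.001333² + -0.004615²) = 0.004804
Seepage velocity v = K·i/n = 480.0 × 0.004804 / 0.3 = 7.686 m/day.
t = 300 / 7.686 = 39.03 days.

39 days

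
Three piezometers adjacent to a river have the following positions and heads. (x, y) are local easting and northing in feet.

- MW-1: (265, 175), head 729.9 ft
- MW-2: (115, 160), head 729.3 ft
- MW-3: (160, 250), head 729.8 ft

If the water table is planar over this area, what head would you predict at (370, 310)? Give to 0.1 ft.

Differences from MW-1: to MW-2 (Δx, Δy, Δh) = (-150, -15, -0.6); to MW-3 = (-105, 75, -0.1).
Solve a·Δx + b·Δy = Δh: det = (-150)·75 − (-105)·(-15) = -12825.
∂h/∂x = [(-0.6)·75 − (-0.1)·(-15)] / -12825 = +0.003626
∂h/∂y = [(-150)·(-0.1) − (-105)·(-0.6)] / -12825 = +0.003743
h(370, 310) = 729.9 + (+0.003626)·(105) + (+0.003743)·(135) = 729.9 +0.381 +0.505 = 730.786 ft.

730.8 ft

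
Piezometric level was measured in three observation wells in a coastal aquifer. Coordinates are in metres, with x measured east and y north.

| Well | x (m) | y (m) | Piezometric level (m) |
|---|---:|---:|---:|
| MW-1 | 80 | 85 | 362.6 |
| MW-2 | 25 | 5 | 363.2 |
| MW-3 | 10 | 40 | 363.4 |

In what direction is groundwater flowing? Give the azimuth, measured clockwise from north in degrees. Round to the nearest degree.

093°

With h = a·x + b·y + c and MW-1 as origin, the differences give:
  (-55)·a + (-80)·b = +0.6
  (-70)·a + (-45)·b = +0.8
Eliminate b (×(-45) and ×(-80), subtract): -3125·a = 37.00 → a = ∂h/∂x = -0.01184
Back-substitute: b = ∂h/∂y = +0.0006400.
Flow direction (−∇h) has components (+0.01184 E, -0.0006400 N).
Azimuth = atan2(E, N) = atan2(+0.01184, -0.0006400) = 93.1° ≈ 093°.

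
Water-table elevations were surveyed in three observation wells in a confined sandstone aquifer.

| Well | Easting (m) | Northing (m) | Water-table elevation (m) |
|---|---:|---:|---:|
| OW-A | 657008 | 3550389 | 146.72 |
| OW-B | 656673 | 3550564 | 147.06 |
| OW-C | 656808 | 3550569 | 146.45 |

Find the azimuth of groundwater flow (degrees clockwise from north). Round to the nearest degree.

Differences from OW-A: to OW-B (Δx, Δy, Δh) = (-335, 175, +0.34); to OW-C = (-200, 180, -0.27).
Determinant of the coordinate differences = (-335)·180 − (-200)·175 = -25300.
∂h/∂x = [(+0.34)·180 − (-0.27)·175] / -25300 = -0.004287
∂h/∂y = [(-335)·(-0.27) − (-200)·(+0.34)] / -25300 = -0.006263
Flow direction (−∇h) has components (+0.004287 E, +0.006263 N).
Azimuth = atan2(E, N) = atan2(+0.004287, +0.006263) = 34.4° ≈ 034°.

034°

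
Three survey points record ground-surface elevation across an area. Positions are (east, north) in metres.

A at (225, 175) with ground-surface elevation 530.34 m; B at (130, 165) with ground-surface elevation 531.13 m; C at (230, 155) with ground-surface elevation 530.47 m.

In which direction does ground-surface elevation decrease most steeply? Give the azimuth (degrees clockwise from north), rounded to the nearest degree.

042°

Taking A as reference: B−A = (-95, -10, +0.79); C−A = (5, -20, +0.13).
Solve a·Δx + b·Δy = Δz: det = (-95)·(-20) − 5·(-10) = 1950.
∂z/∂x = [(+0.79)·(-20) − (+0.13)·(-10)] / 1950 = -0.007436
∂z/∂y = [(-95)·(+0.13) − 5·(+0.79)] / 1950 = -0.008359
Steepest decrease is along −∇f: components (+0.007436 E, +0.008359 N).
Azimuth = atan2(+0.007436, +0.008359) = 41.7° ≈ 042°.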